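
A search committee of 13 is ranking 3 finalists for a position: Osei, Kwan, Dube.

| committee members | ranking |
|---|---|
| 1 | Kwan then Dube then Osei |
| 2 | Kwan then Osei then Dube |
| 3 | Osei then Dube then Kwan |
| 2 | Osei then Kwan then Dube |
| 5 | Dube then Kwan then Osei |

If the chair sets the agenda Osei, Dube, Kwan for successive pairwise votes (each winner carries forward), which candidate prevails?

Kwan

Round 1: Osei vs Dube — 7–6, Osei advances.
Round 2: Osei vs Kwan — 5–8, Kwan advances.
The agenda winner is Kwan.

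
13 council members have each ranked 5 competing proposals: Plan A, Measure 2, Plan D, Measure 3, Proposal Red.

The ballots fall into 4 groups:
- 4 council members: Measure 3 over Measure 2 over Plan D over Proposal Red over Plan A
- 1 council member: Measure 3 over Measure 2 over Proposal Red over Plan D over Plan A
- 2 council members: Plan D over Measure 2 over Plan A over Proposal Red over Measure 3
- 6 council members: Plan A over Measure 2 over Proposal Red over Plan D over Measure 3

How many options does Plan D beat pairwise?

2

Plan D against each rival (13 council members):
Plan D vs Plan A: Plan D is ranked higher on 4+1+2 = 7 ballots, Plan A on 6. Plan D wins 7–6.
Plan D vs Measure 2: Plan D preferred on 2 ballots; Measure 2 wins 11–2.
Plan D vs Measure 3: Plan D wins 8–5.
Plan D vs Proposal Red: 4+2 = 6 for Plan D, 7 for Proposal Red — Proposal Red by 7–6.
Plan D beats Plan A, Measure 3; loses to Measure 2, Proposal Red — 2 pairwise wins.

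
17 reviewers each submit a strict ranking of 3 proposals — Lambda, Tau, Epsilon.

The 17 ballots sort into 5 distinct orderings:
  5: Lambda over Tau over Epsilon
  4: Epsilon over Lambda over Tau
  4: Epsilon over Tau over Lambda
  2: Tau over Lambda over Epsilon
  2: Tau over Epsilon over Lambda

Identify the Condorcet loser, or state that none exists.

Head-to-head results (17 reviewers):
Lambda–Tau: Lambda 9–8.
Lambda vs Epsilon: 5+2 = 7 for Lambda, 10 for Epsilon — Epsilon by 10–7.
Tau vs Epsilon: Tau is ranked higher on 5+2+2 = 9 ballots, Epsilon on 8. Tau wins 9–8.
No project is winless: Lambda beats Tau; Tau beats Epsilon; Epsilon beats Lambda. There is no Condorcet loser.

none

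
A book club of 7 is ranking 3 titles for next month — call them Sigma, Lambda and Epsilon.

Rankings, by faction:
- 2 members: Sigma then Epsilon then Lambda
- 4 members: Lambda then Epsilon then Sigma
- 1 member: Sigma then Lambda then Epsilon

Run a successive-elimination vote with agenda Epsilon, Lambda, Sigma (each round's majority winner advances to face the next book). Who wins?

Lambda

Round 1: Epsilon vs Lambda — 2–5, Lambda advances.
Round 2: Lambda vs Sigma — 4–3, Lambda advances.
The agenda winner is Lambda.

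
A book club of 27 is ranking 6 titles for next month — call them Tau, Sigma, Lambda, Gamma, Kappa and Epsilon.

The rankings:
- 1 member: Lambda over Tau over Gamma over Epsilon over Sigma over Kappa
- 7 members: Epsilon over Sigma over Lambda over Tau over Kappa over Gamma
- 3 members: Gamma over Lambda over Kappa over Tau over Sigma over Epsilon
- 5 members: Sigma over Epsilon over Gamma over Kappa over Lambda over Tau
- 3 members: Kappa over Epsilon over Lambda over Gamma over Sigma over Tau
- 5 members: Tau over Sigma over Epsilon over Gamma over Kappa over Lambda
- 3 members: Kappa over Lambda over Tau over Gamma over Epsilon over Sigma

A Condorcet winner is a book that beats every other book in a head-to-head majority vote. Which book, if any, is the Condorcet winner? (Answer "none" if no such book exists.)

Epsilon

Check each pair by majority over 27 ballots:
Tau vs Sigma: 12 to 15, Sigma.
Tau vs Lambda: 5 for Tau, 22 for Lambda — Lambda by 22–5.
Tau vs Gamma: 16 to 11, Tau.
Tau vs Kappa: 13 to 14, Kappa.
Tau vs Epsilon: Tau is ranked higher on 1+3+5+3 = 12 ballots, Epsilon on 15. Epsilon wins 15–12.
Sigma vs Lambda: Sigma preferred on 7+5+5 = 17 ballots; Sigma wins 17–10.
Sigma vs Gamma: 7+5+5 = 17 for Sigma, 10 for Gamma — Sigma by 17–10.
Sigma vs Kappa: Sigma is ranked higher on 1+7+5+5 = 18 ballots, Kappa on 9. Sigma wins 18–9.
Sigma vs Epsilon: Sigma preferred on 3+5+5 = 13 ballots; Epsilon wins 14–13.
Lambda vs Gamma: 14 to 13, Lambda.
Lambda vs Kappa: Lambda is ranked higher on 1+7+3 = 11 ballots, Kappa on 16. Kappa wins 16–11.
Lambda vs Epsilon: Lambda is ranked higher on 1+3+3 = 7 ballots, Epsilon on 20. Epsilon wins 20–7.
Gamma vs Kappa: 1+3+5+5 = 14 for Gamma, 13 for Kappa — Gamma by 14–13.
Gamma vs Epsilon: 1+3+3 = 7 for Gamma, 20 for Epsilon — Epsilon by 20–7.
Kappa vs Epsilon: 9 to 18, Epsilon.
Epsilon wins every pairwise contest, so Epsilon is the Condorcet winner.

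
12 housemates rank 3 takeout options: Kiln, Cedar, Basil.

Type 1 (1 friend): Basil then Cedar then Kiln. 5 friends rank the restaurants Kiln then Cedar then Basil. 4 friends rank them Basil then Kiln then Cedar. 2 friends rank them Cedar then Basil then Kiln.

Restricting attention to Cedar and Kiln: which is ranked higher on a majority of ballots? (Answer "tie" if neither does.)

Ballots ranking Cedar above Kiln: 1 + 2 = 3.
Ballots ranking Kiln above Cedar: 12 − 3 = 9.
Kiln wins the head-to-head 9–3.

Kiln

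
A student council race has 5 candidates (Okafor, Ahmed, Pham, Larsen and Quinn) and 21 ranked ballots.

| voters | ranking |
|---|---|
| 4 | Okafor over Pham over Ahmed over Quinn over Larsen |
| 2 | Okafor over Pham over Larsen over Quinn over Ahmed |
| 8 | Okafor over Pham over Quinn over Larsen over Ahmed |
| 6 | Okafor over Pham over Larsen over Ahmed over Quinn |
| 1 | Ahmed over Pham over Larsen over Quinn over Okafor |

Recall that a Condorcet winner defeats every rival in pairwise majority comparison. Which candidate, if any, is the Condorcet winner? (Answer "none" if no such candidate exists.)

Okafor

Pairwise majorities:
Okafor–Ahmed: Okafor 20–1.
Okafor vs Pham: Okafor, 20–1.
Okafor–Larsen: Okafor 20–1.
Okafor–Quinn: Okafor 20–1.
Ahmed vs Pham: Pham, 20–1.
Ahmed–Larsen: Larsen 16–5.
Ahmed vs Quinn: Ahmed, 11–10.
Pham vs Larsen: Pham wins 21–0.
Pham vs Quinn: Pham, 21–0.
Larsen vs Quinn: Quinn, 12–9.
Okafor defeats every rival head-to-head and is the Condorcet winner.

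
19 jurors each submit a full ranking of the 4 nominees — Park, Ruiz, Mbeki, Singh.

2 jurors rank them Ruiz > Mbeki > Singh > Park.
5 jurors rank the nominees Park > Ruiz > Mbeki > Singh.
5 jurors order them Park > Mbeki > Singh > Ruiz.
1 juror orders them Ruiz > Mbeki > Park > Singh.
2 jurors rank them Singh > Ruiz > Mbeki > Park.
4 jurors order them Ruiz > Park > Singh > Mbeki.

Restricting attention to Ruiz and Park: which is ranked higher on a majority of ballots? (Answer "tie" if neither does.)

Park

Ballots ranking Ruiz above Park: 2 + 1 + 2 + 4 = 9.
Ballots ranking Park above Ruiz: 19 − 9 = 10.
Park wins the head-to-head 10–9.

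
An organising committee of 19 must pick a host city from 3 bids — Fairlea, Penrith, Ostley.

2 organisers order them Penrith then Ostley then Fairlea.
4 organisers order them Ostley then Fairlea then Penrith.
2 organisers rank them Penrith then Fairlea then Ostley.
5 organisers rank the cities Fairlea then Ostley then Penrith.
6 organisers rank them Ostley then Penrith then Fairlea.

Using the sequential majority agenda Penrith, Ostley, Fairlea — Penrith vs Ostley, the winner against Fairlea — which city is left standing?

Ostley

Round 1: Penrith vs Ostley — 4–15, Ostley advances.
Round 2: Ostley vs Fairlea — 12–7, Ostley advances.
Ostley survives the agenda.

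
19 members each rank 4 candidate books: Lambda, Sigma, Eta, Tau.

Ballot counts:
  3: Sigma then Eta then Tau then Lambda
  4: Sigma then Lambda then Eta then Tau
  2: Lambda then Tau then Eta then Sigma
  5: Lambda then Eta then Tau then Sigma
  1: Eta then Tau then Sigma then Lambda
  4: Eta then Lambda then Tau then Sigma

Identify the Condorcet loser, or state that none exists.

Pairwise majorities:
Lambda vs Sigma: Lambda wins 11–8.
Lambda–Eta: Lambda 11–8.
Lambda vs Tau: 15 to 4, Lambda.
Sigma vs Eta: Sigma preferred on 3+4 = 7 ballots; Eta wins 12–7.
Sigma–Tau: Tau 12–7.
Eta vs Tau: Eta, 17–2.
Only Sigma has no wins; Sigma is the Condorcet loser.

Sigma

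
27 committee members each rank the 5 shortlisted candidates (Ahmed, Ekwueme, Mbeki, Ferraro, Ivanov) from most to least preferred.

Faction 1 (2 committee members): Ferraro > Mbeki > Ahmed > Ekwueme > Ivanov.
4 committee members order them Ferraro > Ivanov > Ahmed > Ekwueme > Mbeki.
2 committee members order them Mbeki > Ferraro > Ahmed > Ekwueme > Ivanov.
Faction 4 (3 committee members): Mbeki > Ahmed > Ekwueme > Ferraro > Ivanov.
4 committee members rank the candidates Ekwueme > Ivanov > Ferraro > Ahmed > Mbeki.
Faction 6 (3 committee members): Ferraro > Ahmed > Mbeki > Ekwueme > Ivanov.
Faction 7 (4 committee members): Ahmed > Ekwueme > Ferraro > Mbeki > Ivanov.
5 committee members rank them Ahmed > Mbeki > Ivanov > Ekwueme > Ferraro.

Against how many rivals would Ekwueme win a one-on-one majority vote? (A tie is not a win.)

Ekwueme against each rival (27 committee members):
Ekwueme vs Ahmed: Ahmed, 23–4.
Ekwueme vs Mbeki: 4+4+4 = 12 for Ekwueme, 15 for Mbeki — Mbeki by 15–12.
Ekwueme vs Ferraro: Ekwueme is ranked higher on 3+4+4+5 = 16 ballots, Ferraro on 11. Ekwueme wins 16–11.
Ekwueme vs Ivanov: 18 to 9, Ekwueme.
Ekwueme beats Ferraro, Ivanov; loses to Ahmed, Mbeki — 2 pairwise wins.

2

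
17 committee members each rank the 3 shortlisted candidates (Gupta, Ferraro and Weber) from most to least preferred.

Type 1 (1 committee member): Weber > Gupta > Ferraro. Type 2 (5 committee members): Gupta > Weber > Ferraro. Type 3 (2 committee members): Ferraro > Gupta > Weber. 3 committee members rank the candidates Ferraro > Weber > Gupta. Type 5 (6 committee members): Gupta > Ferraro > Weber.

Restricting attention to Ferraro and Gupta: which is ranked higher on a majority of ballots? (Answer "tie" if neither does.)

Ballots ranking Ferraro above Gupta: 2 + 3 = 5.
Ballots ranking Gupta above Ferraro: 17 − 5 = 12.
Gupta wins the head-to-head 12–5.

Gupta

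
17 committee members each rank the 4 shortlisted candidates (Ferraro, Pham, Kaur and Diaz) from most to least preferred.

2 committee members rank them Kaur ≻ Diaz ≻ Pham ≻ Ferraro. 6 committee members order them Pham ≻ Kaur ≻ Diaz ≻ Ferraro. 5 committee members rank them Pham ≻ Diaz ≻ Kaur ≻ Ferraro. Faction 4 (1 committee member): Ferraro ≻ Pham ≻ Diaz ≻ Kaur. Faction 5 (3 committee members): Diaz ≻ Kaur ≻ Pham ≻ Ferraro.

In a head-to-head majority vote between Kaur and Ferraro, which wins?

Ballots ranking Kaur above Ferraro: 2 + 6 + 5 + 3 = 16.
Ballots ranking Ferraro above Kaur: 17 − 16 = 1.
Kaur wins the head-to-head 16–1.

Kaur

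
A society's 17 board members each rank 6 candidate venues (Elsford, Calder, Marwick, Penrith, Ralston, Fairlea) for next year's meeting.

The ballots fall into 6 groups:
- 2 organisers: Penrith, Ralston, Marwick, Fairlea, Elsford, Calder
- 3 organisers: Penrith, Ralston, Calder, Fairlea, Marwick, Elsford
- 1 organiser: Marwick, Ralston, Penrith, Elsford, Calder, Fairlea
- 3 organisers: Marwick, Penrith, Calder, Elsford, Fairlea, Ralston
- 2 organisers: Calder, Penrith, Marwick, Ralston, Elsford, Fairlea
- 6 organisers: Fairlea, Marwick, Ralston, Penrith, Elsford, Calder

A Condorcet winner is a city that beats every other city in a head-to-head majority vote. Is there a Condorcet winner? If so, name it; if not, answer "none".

none

Head-to-head results (17 organisers):
Elsford vs Calder: Elsford is ranked higher on 2+1+6 = 9 ballots, Calder on 8. Elsford wins 9–8.
Elsford vs Marwick: Elsford is ranked higher on 0 ballots, Marwick on 17. Marwick wins 17–0.
Elsford vs Penrith: Elsford is ranked higher on 0 ballots, Penrith on 17. Penrith wins 17–0.
Elsford vs Ralston: 3 to 14, Ralston.
Elsford vs Fairlea: 6 to 11, Fairlea.
Calder vs Marwick: Calder preferred on 3+2 = 5 ballots; Marwick wins 12–5.
Calder vs Penrith: Calder is ranked higher on 2 ballots, Penrith on 15. Penrith wins 15–2.
Calder vs Ralston: Calder preferred on 3+2 = 5 ballots; Ralston wins 12–5.
Calder vs Fairlea: 3+1+3+2 = 9 for Calder, 8 for Fairlea — Calder by 9–8.
Marwick vs Penrith: Marwick preferred on 1+3+6 = 10 ballots; Marwick wins 10–7.
Marwick vs Ralston: 1+3+2+6 = 12 for Marwick, 5 for Ralston — Marwick by 12–5.
Marwick vs Fairlea: 8 to 9, Fairlea.
Penrith vs Ralston: 2+3+3+2 = 10 for Penrith, 7 for Ralston — Penrith by 10–7.
Penrith vs Fairlea: 11 to 6, Penrith.
Ralston vs Fairlea: 8 to 9, Fairlea.
Each city drops at least one matchup (Elsford loses to Marwick; Calder loses to Elsford; Marwick loses to Fairlea; Penrith loses to Marwick; Ralston loses to Marwick; Fairlea loses to Calder); the cycle Elsford beats Calder beats Fairlea beats Elsford rules out a Condorcet winner.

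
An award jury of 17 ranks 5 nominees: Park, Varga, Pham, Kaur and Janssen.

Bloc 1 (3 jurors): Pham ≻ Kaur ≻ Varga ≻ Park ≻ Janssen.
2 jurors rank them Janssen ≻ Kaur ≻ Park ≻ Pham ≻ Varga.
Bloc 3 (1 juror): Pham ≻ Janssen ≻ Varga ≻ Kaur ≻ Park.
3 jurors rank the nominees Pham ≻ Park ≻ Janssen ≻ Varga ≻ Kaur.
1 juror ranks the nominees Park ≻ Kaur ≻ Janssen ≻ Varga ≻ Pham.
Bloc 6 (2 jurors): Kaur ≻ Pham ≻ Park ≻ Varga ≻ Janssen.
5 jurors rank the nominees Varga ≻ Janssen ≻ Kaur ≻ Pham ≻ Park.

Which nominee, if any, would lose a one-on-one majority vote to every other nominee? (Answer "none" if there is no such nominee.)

none

Pairwise majorities:
Park–Varga: Varga 9–8.
Park vs Pham: Pham, 14–3.
Park vs Kaur: Kaur, 13–4.
Park vs Janssen: Park preferred on 3+3+1+2 = 9 ballots; Park wins 9–8.
Varga–Pham: Pham 11–6.
Varga vs Kaur: 9 to 8, Varga.
Varga vs Janssen: Varga wins 10–7.
Pham vs Kaur: Pham preferred on 3+1+3 = 7 ballots; Kaur wins 10–7.
Pham–Janssen: Pham 9–8.
Kaur vs Janssen: Janssen, 11–6.
No nominee is winless: Park beats Janssen; Varga beats Park; Pham beats Park; Kaur beats Park; Janssen beats Kaur. There is no Condorcet loser.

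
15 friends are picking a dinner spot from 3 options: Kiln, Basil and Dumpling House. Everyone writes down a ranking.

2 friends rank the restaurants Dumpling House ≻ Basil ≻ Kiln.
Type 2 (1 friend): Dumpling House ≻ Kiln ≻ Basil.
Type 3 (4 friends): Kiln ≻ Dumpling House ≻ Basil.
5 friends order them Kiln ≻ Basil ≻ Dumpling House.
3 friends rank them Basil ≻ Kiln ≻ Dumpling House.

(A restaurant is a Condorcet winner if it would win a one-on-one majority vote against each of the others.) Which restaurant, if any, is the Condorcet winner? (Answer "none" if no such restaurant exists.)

Kiln

Pairwise majorities:
Kiln vs Basil: Kiln wins 10–5.
Kiln vs Dumpling House: Kiln wins 12–3.
Basil–Dumpling House: Basil 8–7.
Kiln wins every pairwise contest, so Kiln is the Condorcet winner.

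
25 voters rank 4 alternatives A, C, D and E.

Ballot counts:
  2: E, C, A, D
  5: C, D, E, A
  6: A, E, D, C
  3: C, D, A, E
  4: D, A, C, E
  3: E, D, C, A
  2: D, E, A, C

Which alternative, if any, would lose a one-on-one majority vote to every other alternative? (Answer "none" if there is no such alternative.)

Pairwise majorities:
A vs C: 12 to 13, C.
A vs D: 8 to 17, D.
A vs E: 6+3+4 = 13 for A, 12 for E — A by 13–12.
C vs D: 2+5+3 = 10 for C, 15 for D — D by 15–10.
C–E: E 13–12.
D vs E: D preferred on 5+3+4+2 = 14 ballots; D wins 14–11.
Each alternative has at least one pairwise win (A beats E; C beats A; D beats A; E beats C) — no Condorcet loser.

none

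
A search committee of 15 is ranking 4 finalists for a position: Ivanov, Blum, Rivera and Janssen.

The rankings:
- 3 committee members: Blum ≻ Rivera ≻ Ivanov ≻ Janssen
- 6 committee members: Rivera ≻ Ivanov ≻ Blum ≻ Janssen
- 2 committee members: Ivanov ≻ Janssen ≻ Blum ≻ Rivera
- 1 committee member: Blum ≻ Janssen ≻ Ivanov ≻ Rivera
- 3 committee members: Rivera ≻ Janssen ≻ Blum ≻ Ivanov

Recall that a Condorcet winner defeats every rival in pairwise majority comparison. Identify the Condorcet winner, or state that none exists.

Rivera

Pairwise majorities:
Ivanov vs Blum: 6+2 = 8 for Ivanov, 7 for Blum — Ivanov by 8–7.
Ivanov vs Rivera: Rivera, 12–3.
Ivanov vs Janssen: Ivanov is ranked higher on 3+6+2 = 11 ballots, Janssen on 4. Ivanov wins 11–4.
Blum vs Rivera: Blum is ranked higher on 3+2+1 = 6 ballots, Rivera on 9. Rivera wins 9–6.
Blum vs Janssen: Blum, 10–5.
Rivera vs Janssen: Rivera preferred on 3+6+3 = 12 ballots; Rivera wins 12–3.
Rivera defeats every rival head-to-head and is the Condorcet winner.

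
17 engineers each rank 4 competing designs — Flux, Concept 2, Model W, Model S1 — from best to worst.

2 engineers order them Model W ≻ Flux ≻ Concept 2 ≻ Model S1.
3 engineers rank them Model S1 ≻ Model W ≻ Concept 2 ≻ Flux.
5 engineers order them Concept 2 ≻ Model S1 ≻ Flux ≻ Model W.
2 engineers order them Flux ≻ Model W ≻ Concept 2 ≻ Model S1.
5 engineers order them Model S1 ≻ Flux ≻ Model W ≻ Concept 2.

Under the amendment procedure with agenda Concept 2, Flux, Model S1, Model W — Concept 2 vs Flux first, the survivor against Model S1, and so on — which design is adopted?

Model S1

Round 1: Concept 2 vs Flux — 8–9, Flux advances.
Round 2: Flux vs Model S1 — 4–13, Model S1 advances.
Round 3: Model S1 vs Model W — 13–4, Model S1 advances.
Model S1 survives the agenda.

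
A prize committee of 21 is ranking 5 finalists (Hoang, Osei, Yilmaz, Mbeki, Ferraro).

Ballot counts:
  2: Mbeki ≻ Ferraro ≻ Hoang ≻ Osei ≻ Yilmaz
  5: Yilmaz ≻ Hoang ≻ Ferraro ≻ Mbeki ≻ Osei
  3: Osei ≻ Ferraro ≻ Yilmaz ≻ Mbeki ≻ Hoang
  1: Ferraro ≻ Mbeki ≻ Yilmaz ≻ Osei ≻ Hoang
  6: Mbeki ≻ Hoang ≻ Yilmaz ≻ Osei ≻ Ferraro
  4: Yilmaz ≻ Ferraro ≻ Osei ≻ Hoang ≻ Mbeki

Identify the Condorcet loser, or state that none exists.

Head-to-head results (21 jurors):
Hoang vs Osei: 2+5+6 = 13 for Hoang, 8 for Osei — Hoang by 13–8.
Hoang vs Yilmaz: 2+6 = 8 for Hoang, 13 for Yilmaz — Yilmaz by 13–8.
Hoang vs Mbeki: Mbeki wins 12–9.
Hoang vs Ferraro: Hoang preferred on 5+6 = 11 ballots; Hoang wins 11–10.
Osei–Yilmaz: Yilmaz 16–5.
Osei–Mbeki: Mbeki 14–7.
Osei vs Ferraro: Ferraro wins 12–9.
Yilmaz vs Mbeki: 5+3+4 = 12 for Yilmaz, 9 for Mbeki — Yilmaz by 12–9.
Yilmaz–Ferraro: Yilmaz 15–6.
Mbeki vs Ferraro: 2+6 = 8 for Mbeki, 13 for Ferraro — Ferraro by 13–8.
Osei loses to every other nominee — it is the Condorcet loser.

Osei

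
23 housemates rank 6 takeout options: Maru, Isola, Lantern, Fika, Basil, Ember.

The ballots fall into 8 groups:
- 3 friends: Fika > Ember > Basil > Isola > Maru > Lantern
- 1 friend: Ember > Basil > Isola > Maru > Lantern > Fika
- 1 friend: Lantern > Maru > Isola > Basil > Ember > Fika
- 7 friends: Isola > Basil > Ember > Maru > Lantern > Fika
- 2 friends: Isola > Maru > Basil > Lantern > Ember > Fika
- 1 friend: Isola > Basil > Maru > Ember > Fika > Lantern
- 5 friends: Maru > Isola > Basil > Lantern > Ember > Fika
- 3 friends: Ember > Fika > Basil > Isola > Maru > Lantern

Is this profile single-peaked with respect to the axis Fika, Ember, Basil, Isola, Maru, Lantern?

yes

Axis positions: Fika=1, Ember=2, Basil=3, Isola=4, Maru=5, Lantern=6.
Group 1 (peak Fika at position 1): ranking walks positions 1-2-3-4-5-6, expanding outward from the peak — single-peaked.
Group 2 (peak Ember at position 2): ranking walks positions 2-3-4-5-6-1, expanding outward from the peak — single-peaked.
Group 3 (peak Lantern at position 6): ranking walks positions 6-5-4-3-2-1, expanding outward from the peak — single-peaked.
Group 4 (peak Isola at position 4): ranking walks positions 4-3-2-5-6-1, expanding outward from the peak — single-peaked.
Group 5 (peak Isola at position 4): ranking walks positions 4-5-3-6-2-1, expanding outward from the peak — single-peaked.
Group 6 (peak Isola at position 4): ranking walks positions 4-3-5-2-1-6, expanding outward from the peak — single-peaked.
Group 7 (peak Maru at position 5): ranking walks positions 5-4-3-6-2-1, expanding outward from the peak — single-peaked.
Group 8 (peak Ember at position 2): ranking walks positions 2-1-3-4-5-6, expanding outward from the peak — single-peaked.
Every ranking is single-peaked on this axis.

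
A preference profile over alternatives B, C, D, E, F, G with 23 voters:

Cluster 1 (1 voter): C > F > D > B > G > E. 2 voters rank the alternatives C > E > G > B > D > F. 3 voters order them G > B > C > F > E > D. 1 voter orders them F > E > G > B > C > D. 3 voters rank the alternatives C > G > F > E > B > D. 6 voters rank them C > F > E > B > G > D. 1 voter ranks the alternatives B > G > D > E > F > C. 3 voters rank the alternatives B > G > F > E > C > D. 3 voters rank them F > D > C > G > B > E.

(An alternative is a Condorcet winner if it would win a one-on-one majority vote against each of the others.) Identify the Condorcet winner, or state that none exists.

Check each pair by majority over 23 ballots:
B vs C: 8 to 15, C.
B vs D: B is ranked higher on 19 ballots, D on 4. B wins 19–4.
B vs E: B is ranked higher on 1+3+1+3+3 = 11 ballots, E on 12. E wins 12–11.
B vs F: 2+3+1+3 = 9 for B, 14 for F — F by 14–9.
B vs G: G, 12–11.
C vs D: 19 for C, 4 for D — C by 19–4.
C vs E: C wins 18–5.
C–F: C 15–8.
C vs G: 1+2+3+6+3 = 15 for C, 8 for G — C by 15–8.
D vs E: E wins 18–5.
D vs F: D is ranked higher on 2+1 = 3 ballots, F on 20. F wins 20–3.
D vs G: D preferred on 1+3 = 4 ballots; G wins 19–4.
E vs F: E preferred on 2+1 = 3 ballots; F wins 20–3.
E vs G: 2+1+6 = 9 for E, 14 for G — G by 14–9.
F vs G: 1+1+6+3 = 11 for F, 12 for G — G by 12–11.
Only C has no losses; C is the Condorcet winner.

C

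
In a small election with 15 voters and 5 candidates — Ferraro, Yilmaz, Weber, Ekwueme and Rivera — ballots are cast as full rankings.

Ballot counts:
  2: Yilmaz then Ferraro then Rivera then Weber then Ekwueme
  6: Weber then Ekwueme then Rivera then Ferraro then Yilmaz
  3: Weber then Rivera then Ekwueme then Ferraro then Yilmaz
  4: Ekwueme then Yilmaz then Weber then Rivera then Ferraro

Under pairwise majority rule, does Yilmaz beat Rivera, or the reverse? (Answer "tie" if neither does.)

Rivera

Ballots ranking Yilmaz above Rivera: 2 + 4 = 6.
Ballots ranking Rivera above Yilmaz: 15 − 6 = 9.
Rivera wins the head-to-head 9–6.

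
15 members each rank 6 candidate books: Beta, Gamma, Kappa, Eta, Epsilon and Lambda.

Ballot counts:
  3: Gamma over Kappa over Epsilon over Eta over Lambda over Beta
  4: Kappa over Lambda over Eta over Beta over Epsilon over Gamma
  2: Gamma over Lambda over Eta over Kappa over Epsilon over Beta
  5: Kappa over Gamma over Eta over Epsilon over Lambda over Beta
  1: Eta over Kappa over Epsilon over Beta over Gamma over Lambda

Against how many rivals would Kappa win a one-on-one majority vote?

Kappa against each rival (15 members):
Kappa–Beta: Kappa 15–0.
Kappa vs Gamma: Kappa wins 10–5.
Kappa vs Eta: Kappa wins 12–3.
Kappa vs Epsilon: Kappa is ranked higher on 3+4+2+5+1 = 15 ballots, Epsilon on 0. Kappa wins 15–0.
Kappa vs Lambda: Kappa, 13–2.
Kappa beats Beta, Gamma, Eta, Epsilon, Lambda — 5 pairwise wins.

5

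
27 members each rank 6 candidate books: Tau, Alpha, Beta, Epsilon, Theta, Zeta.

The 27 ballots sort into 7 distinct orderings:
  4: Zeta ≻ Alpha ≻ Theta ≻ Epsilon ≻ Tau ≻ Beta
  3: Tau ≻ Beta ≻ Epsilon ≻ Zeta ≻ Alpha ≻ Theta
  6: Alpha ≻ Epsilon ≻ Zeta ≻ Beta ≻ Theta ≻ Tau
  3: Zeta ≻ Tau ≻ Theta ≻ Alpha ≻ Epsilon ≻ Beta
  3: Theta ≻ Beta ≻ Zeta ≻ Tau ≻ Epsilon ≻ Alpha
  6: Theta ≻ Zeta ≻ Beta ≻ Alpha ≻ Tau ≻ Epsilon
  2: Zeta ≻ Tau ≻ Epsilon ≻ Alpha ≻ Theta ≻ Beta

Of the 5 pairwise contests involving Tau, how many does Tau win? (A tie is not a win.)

1

Tau against each rival (27 members):
Tau vs Alpha: Alpha, 16–11.
Tau vs Beta: Tau is ranked higher on 4+3+3+2 = 12 ballots, Beta on 15. Beta wins 15–12.
Tau vs Epsilon: Tau preferred on 3+3+3+6+2 = 17 ballots; Tau wins 17–10.
Tau vs Theta: 3+3+2 = 8 for Tau, 19 for Theta — Theta by 19–8.
Tau vs Zeta: Tau preferred on 3 ballots; Zeta wins 24–3.
Tau beats Epsilon; loses to Alpha, Beta, Theta, Zeta — 1 pairwise win.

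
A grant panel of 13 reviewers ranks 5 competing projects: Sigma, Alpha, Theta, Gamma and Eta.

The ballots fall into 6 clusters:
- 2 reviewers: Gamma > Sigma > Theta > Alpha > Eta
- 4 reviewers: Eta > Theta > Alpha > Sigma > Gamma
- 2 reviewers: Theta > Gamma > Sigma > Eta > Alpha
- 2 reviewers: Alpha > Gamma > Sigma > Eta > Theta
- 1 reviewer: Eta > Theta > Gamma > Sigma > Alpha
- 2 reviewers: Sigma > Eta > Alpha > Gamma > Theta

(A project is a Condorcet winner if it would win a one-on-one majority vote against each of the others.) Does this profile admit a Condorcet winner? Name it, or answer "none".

none

Head-to-head results (13 reviewers):
Sigma–Alpha: Sigma 7–6.
Sigma–Theta: Theta 7–6.
Sigma vs Gamma: Gamma, 7–6.
Sigma–Eta: Sigma 8–5.
Alpha vs Theta: Theta wins 9–4.
Alpha vs Gamma: Alpha wins 8–5.
Alpha vs Eta: Alpha is ranked higher on 2+2 = 4 ballots, Eta on 9. Eta wins 9–4.
Theta vs Gamma: 7 to 6, Theta.
Theta vs Eta: Eta wins 9–4.
Gamma–Eta: Eta 7–6.
Every project loses at least once (Sigma loses to Theta; Alpha loses to Sigma; Theta loses to Eta; Gamma loses to Alpha; Eta loses to Sigma). The majority relation contains the cycle Sigma > Alpha > Gamma > Sigma, so there is no Condorcet winner.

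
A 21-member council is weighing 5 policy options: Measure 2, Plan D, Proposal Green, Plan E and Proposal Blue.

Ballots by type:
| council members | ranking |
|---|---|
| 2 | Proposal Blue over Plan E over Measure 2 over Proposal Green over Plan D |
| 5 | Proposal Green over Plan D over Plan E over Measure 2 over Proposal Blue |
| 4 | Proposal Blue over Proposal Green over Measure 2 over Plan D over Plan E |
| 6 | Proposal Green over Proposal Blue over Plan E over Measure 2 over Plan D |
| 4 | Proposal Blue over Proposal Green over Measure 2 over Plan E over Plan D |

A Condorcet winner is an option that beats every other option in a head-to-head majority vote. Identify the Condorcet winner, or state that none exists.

Head-to-head results (21 council members):
Measure 2 vs Plan D: Measure 2, 16–5.
Measure 2 vs Proposal Green: Proposal Green wins 19–2.
Measure 2 vs Plan E: Plan E wins 13–8.
Measure 2 vs Proposal Blue: Proposal Blue wins 16–5.
Plan D vs Proposal Green: Proposal Green wins 21–0.
Plan D vs Plan E: Plan E, 12–9.
Plan D–Proposal Blue: Proposal Blue 16–5.
Proposal Green vs Plan E: Proposal Green, 19–2.
Proposal Green vs Proposal Blue: Proposal Green, 11–10.
Plan E–Proposal Blue: Proposal Blue 16–5.
Proposal Green defeats every rival head-to-head and is the Condorcet winner.

Proposal Green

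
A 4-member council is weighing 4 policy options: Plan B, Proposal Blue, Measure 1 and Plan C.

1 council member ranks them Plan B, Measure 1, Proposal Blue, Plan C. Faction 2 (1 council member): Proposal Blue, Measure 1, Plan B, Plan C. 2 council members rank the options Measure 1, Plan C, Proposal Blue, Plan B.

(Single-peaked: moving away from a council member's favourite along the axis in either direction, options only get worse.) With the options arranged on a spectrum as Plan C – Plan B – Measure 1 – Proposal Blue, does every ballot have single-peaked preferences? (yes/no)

no

Axis positions: Plan C=1, Plan B=2, Measure 1=3, Proposal Blue=4.
Faction 1 (peak Plan B at position 2): ranking walks positions 2-3-4-1, expanding outward from the peak — single-peaked.
Faction 2 (peak Proposal Blue at position 4): ranking walks positions 4-3-2-1, expanding outward from the peak — single-peaked.
Faction 3: ranking walks positions 3-1-4-2; Plan C is ranked above Plan B even though Plan B lies between Plan C and the peak Measure 1 on the axis — preferences dip and rise again. Not single-peaked.
Faction 3 violates single-peakedness, so the profile is not single-peaked on this axis.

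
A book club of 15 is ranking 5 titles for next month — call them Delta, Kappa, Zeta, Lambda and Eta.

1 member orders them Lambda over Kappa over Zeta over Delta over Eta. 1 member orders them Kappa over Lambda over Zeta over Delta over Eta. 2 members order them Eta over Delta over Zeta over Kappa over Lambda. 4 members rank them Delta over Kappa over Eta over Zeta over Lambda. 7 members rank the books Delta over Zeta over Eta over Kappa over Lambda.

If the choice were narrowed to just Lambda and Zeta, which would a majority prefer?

Zeta

Ballots ranking Lambda above Zeta: 1 + 1 = 2.
Ballots ranking Zeta above Lambda: 15 − 2 = 13.
Zeta wins the head-to-head 13–2.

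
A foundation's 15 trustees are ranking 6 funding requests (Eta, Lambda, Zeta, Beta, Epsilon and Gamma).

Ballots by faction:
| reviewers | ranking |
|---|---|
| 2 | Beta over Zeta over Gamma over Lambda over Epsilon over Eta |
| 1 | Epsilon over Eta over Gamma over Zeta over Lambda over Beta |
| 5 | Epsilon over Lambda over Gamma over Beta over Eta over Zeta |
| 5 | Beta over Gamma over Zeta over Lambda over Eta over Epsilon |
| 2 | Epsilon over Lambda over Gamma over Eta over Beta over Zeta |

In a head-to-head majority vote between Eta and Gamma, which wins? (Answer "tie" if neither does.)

Gamma

Ballots ranking Eta above Gamma: 1.
Ballots ranking Gamma above Eta: 15 − 1 = 14.
Gamma wins the head-to-head 14–1.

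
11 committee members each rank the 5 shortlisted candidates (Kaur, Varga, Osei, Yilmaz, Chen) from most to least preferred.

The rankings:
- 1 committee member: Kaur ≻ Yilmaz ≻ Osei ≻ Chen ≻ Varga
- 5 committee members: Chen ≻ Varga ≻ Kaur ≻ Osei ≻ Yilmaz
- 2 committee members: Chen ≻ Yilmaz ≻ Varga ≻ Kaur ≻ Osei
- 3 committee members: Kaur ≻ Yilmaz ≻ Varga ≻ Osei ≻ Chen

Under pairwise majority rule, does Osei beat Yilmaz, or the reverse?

Ballots ranking Osei above Yilmaz: 5.
Ballots ranking Yilmaz above Osei: 11 − 5 = 6.
Yilmaz wins the head-to-head 6–5.

Yilmaz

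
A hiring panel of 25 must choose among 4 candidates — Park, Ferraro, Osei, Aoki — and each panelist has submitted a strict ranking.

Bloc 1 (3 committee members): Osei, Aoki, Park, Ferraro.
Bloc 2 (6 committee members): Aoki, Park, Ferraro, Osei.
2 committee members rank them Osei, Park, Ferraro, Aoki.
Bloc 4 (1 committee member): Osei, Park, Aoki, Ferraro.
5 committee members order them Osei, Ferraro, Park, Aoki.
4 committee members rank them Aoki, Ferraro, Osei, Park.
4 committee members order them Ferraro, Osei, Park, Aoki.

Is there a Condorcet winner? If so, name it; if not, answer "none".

Head-to-head results (25 committee members):
Park vs Ferraro: Park is ranked higher on 3+6+2+1 = 12 ballots, Ferraro on 13. Ferraro wins 13–12.
Park vs Osei: Park preferred on 6 ballots; Osei wins 19–6.
Park vs Aoki: Park is ranked higher on 2+1+5+4 = 12 ballots, Aoki on 13. Aoki wins 13–12.
Ferraro vs Osei: Ferraro is ranked higher on 6+4+4 = 14 ballots, Osei on 11. Ferraro wins 14–11.
Ferraro vs Aoki: Ferraro is ranked higher on 2+5+4 = 11 ballots, Aoki on 14. Aoki wins 14–11.
Osei vs Aoki: Osei is ranked higher on 3+2+1+5+4 = 15 ballots, Aoki on 10. Osei wins 15–10.
Every candidate loses at least once (Park loses to Ferraro; Ferraro loses to Aoki; Osei loses to Ferraro; Aoki loses to Osei). The majority relation contains the cycle Ferraro > Osei > Aoki > Ferraro, so there is no Condorcet winner.

none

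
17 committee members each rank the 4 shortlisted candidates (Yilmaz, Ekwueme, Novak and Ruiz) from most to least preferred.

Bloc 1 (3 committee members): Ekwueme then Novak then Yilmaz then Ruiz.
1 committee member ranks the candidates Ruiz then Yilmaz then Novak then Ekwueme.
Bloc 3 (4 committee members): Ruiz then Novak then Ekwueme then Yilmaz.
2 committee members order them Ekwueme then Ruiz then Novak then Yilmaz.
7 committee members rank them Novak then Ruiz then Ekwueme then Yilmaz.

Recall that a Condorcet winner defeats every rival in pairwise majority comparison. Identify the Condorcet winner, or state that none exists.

Head-to-head results (17 committee members):
Yilmaz vs Ekwueme: 1 to 16, Ekwueme.
Yilmaz vs Novak: Yilmaz preferred on 1 ballot; Novak wins 16–1.
Yilmaz vs Ruiz: 3 to 14, Ruiz.
Ekwueme vs Novak: Ekwueme is ranked higher on 3+2 = 5 ballots, Novak on 12. Novak wins 12–5.
Ekwueme vs Ruiz: 3+2 = 5 for Ekwueme, 12 for Ruiz — Ruiz by 12–5.
Novak vs Ruiz: Novak is ranked higher on 3+7 = 10 ballots, Ruiz on 7. Novak wins 10–7.
Only Novak has no losses; Novak is the Condorcet winner.

Novak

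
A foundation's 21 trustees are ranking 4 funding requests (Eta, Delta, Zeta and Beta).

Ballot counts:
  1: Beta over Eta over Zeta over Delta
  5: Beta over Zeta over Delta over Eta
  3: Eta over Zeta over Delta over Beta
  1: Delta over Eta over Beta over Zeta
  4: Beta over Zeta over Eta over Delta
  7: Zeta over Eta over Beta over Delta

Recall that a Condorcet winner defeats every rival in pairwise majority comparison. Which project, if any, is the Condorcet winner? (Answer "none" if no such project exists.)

Head-to-head results (21 reviewers):
Eta vs Delta: 1+3+4+7 = 15 for Eta, 6 for Delta — Eta by 15–6.
Eta vs Zeta: 1+3+1 = 5 for Eta, 16 for Zeta — Zeta by 16–5.
Eta vs Beta: 11 to 10, Eta.
Delta vs Zeta: Delta is ranked higher on 1 ballot, Zeta on 20. Zeta wins 20–1.
Delta vs Beta: 3+1 = 4 for Delta, 17 for Beta — Beta by 17–4.
Zeta vs Beta: Zeta preferred on 3+7 = 10 ballots; Beta wins 11–10.
Every project loses at least once (Eta loses to Zeta; Delta loses to Eta; Zeta loses to Beta; Beta loses to Eta). The majority relation contains the cycle Eta → Beta → Zeta → Eta, so there is no Condorcet winner.

none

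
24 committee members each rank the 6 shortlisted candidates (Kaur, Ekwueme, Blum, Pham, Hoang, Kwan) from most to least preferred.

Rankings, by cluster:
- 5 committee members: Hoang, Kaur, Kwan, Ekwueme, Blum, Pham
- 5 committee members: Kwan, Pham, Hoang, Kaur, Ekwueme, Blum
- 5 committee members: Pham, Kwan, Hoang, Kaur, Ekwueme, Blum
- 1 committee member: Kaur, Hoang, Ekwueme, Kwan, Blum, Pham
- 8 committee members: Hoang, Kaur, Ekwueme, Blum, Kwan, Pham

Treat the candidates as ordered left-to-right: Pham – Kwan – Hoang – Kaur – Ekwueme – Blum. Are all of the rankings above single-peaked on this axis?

Axis positions: Pham=1, Kwan=2, Hoang=3, Kaur=4, Ekwueme=5, Blum=6.
Cluster 1 (peak Hoang at position 3): ranking walks positions 3-4-2-5-6-1, expanding outward from the peak — single-peaked.
Cluster 2 (peak Kwan at position 2): ranking walks positions 2-1-3-4-5-6, expanding outward from the peak — single-peaked.
Cluster 3 (peak Pham at position 1): ranking walks positions 1-2-3-4-5-6, expanding outward from the peak — single-peaked.
Cluster 4 (peak Kaur at position 4): ranking walks positions 4-3-5-2-6-1, expanding outward from the peak — single-peaked.
Cluster 5 (peak Hoang at position 3): ranking walks positions 3-4-5-6-2-1, expanding outward from the peak — single-peaked.
Every ranking is single-peaked on this axis.

yes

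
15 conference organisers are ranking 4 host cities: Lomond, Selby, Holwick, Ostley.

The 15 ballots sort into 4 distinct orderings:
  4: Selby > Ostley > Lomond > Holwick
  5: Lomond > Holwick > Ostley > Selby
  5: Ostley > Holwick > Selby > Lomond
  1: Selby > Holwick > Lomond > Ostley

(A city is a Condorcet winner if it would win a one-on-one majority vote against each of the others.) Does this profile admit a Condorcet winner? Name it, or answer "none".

Pairwise majorities:
Lomond vs Selby: 5 for Lomond, 10 for Selby — Selby by 10–5.
Lomond vs Holwick: Lomond is ranked higher on 4+5 = 9 ballots, Holwick on 6. Lomond wins 9–6.
Lomond vs Ostley: Lomond preferred on 5+1 = 6 ballots; Ostley wins 9–6.
Selby vs Holwick: Selby preferred on 4+1 = 5 ballots; Holwick wins 10–5.
Selby vs Ostley: Selby preferred on 4+1 = 5 ballots; Ostley wins 10–5.
Holwick vs Ostley: Holwick preferred on 5+1 = 6 ballots; Ostley wins 9–6.
Only Ostley has no losses; Ostley is the Condorcet winner.

Ostley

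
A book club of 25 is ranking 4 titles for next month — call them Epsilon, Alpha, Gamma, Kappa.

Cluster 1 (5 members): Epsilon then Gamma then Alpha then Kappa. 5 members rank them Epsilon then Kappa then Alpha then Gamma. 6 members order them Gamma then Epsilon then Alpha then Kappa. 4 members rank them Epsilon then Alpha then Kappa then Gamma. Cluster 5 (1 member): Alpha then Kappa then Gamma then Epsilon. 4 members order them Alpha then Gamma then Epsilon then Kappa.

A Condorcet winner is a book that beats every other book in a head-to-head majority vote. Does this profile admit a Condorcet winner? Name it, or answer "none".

Head-to-head results (25 members):
Epsilon vs Alpha: Epsilon preferred on 5+5+6+4 = 20 ballots; Epsilon wins 20–5.
Epsilon vs Gamma: Epsilon is ranked higher on 5+5+4 = 14 ballots, Gamma on 11. Epsilon wins 14–11.
Epsilon vs Kappa: Epsilon, 24–1.
Alpha vs Gamma: Alpha, 14–11.
Alpha vs Kappa: 20 to 5, Alpha.
Gamma vs Kappa: Gamma wins 15–10.
Only Epsilon has no losses; Epsilon is the Condorcet winner.

Epsilon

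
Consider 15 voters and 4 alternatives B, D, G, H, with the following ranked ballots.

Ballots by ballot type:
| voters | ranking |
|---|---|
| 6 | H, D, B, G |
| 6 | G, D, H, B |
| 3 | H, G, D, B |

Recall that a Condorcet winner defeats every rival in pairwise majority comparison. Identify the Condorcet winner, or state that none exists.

H

Pairwise majorities:
B vs D: D, 15–0.
B–G: G 9–6.
B–H: H 15–0.
D–G: G 9–6.
D vs H: H wins 9–6.
G–H: H 9–6.
Only H has no losses; H is the Condorcet winner.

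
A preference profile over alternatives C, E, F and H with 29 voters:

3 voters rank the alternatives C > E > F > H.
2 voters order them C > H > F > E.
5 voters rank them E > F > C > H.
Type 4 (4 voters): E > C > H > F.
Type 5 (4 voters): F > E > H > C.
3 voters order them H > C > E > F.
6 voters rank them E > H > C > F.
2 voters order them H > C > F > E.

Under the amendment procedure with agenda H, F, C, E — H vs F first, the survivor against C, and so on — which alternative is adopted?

E

Round 1: H vs F — 17–12, H advances.
Round 2: H vs C — 15–14, H advances.
Round 3: H vs E — 7–22, E advances.
The agenda winner is E.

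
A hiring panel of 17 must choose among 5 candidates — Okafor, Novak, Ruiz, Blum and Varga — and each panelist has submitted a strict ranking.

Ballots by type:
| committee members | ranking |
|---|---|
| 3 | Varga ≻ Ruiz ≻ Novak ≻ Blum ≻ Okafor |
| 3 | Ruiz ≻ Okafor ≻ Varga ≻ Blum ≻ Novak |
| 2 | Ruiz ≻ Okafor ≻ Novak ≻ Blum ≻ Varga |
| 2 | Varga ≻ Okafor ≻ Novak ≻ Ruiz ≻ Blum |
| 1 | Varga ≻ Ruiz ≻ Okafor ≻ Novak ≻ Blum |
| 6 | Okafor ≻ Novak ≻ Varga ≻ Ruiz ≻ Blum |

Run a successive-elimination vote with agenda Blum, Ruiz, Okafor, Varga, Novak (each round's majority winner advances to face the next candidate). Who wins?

Round 1: Blum vs Ruiz — 0–17, Ruiz advances.
Round 2: Ruiz vs Okafor — 9–8, Ruiz advances.
Round 3: Ruiz vs Varga — 5–12, Varga advances.
Round 4: Varga vs Novak — 9–8, Varga advances.
Varga survives the agenda.

Varga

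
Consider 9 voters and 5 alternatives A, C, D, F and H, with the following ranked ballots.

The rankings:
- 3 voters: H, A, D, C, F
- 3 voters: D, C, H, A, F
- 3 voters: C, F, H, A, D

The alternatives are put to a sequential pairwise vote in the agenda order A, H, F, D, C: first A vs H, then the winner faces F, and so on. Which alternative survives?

Round 1: A vs H — 0–9, H advances.
Round 2: H vs F — 6–3, H advances.
Round 3: H vs D — 6–3, H advances.
Round 4: H vs C — 3–6, C advances.
The agenda winner is C.

C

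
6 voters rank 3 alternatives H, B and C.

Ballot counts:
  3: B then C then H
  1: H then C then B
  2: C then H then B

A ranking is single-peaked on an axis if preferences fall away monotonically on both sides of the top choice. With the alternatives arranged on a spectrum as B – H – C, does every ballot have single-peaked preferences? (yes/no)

no

Axis positions: B=1, H=2, C=3.
Type 1: ranking walks positions 1-3-2; C is ranked above H even though H lies between C and the peak B on the axis — preferences dip and rise again. Not single-peaked.
Type 2 (peak H at position 2): ranking walks positions 2-3-1, expanding outward from the peak — single-peaked.
Type 3 (peak C at position 3): ranking walks positions 3-2-1, expanding outward from the peak — single-peaked.
Type 1 violates single-peakedness, so the profile is not single-peaked on this axis.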